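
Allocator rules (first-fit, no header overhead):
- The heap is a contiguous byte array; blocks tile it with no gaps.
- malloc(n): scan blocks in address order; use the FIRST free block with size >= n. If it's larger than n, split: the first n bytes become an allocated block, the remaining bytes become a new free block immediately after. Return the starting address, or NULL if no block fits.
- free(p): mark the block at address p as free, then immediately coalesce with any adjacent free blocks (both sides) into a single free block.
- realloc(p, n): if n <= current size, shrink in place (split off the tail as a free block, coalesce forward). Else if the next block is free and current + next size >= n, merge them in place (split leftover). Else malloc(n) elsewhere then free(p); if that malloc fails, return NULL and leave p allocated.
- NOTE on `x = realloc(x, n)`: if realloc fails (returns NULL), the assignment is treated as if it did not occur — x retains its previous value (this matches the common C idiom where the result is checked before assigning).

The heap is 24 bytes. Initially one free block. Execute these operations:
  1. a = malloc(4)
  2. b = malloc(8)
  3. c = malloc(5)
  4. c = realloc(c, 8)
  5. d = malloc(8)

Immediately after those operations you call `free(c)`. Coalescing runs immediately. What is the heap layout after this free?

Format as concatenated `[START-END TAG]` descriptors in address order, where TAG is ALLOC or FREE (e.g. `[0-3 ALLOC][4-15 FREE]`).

Answer: [0-3 ALLOC][4-11 ALLOC][12-23 FREE]

Derivation:
Op 1: a = malloc(4) -> a = 0; heap: [0-3 ALLOC][4-23 FREE]
Op 2: b = malloc(8) -> b = 4; heap: [0-3 ALLOC][4-11 ALLOC][12-23 FREE]
Op 3: c = malloc(5) -> c = 12; heap: [0-3 ALLOC][4-11 ALLOC][12-16 ALLOC][17-23 FREE]
Op 4: c = realloc(c, 8) -> c = 12; heap: [0-3 ALLOC][4-11 ALLOC][12-19 ALLOC][20-23 FREE]
Op 5: d = malloc(8) -> d = NULL; heap: [0-3 ALLOC][4-11 ALLOC][12-19 ALLOC][20-23 FREE]
free(c): c = 12 -> block [12-19 ALLOC]; mark free, coalesce with adjacent free neighbors -> [0-3 ALLOC][4-11 ALLOC][12-23 FREE]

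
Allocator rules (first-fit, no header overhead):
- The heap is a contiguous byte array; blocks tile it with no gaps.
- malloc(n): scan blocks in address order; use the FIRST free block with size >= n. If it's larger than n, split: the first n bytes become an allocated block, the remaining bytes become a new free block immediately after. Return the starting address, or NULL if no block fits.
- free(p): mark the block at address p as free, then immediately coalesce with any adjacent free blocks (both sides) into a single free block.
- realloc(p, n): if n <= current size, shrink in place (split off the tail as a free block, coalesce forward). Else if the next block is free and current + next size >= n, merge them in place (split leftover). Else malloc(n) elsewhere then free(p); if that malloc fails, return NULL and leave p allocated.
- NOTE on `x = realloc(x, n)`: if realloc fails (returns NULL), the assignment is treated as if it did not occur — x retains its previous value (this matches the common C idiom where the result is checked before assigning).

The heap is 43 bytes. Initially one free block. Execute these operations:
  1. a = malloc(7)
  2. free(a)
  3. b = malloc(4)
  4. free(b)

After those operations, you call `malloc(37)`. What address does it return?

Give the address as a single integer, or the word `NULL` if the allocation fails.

Answer: 0

Derivation:
Op 1: a = malloc(7) -> a = 0; heap: [0-6 ALLOC][7-42 FREE]
Op 2: free(a) -> (freed a); heap: [0-42 FREE]
Op 3: b = malloc(4) -> b = 0; heap: [0-3 ALLOC][4-42 FREE]
Op 4: free(b) -> (freed b); heap: [0-42 FREE]
malloc(37): first-fit scan over [0-42 FREE] -> 0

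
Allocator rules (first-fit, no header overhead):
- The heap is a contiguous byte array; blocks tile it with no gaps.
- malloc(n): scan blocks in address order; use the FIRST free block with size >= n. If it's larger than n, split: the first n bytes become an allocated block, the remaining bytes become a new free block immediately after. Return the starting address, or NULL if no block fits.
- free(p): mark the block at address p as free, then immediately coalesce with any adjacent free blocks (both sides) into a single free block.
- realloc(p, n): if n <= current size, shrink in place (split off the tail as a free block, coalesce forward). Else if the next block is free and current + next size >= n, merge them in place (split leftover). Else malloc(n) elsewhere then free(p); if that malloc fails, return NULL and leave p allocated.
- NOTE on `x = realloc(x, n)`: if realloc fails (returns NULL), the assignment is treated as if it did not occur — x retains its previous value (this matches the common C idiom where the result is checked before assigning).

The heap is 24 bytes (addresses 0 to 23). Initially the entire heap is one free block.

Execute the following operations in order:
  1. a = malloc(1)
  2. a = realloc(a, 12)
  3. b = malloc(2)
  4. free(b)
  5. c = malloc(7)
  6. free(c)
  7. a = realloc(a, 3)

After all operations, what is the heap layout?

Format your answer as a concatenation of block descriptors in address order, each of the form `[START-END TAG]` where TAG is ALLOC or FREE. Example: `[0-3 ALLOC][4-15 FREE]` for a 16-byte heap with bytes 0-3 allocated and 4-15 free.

Op 1: a = malloc(1) -> a = 0; heap: [0-0 ALLOC][1-23 FREE]
Op 2: a = realloc(a, 12) -> a = 0; heap: [0-11 ALLOC][12-23 FREE]
Op 3: b = malloc(2) -> b = 12; heap: [0-11 ALLOC][12-13 ALLOC][14-23 FREE]
Op 4: free(b) -> (freed b); heap: [0-11 ALLOC][12-23 FREE]
Op 5: c = malloc(7) -> c = 12; heap: [0-11 ALLOC][12-18 ALLOC][19-23 FREE]
Op 6: free(c) -> (freed c); heap: [0-11 ALLOC][12-23 FREE]
Op 7: a = realloc(a, 3) -> a = 0; heap: [0-2 ALLOC][3-23 FREE]

Answer: [0-2 ALLOC][3-23 FREE]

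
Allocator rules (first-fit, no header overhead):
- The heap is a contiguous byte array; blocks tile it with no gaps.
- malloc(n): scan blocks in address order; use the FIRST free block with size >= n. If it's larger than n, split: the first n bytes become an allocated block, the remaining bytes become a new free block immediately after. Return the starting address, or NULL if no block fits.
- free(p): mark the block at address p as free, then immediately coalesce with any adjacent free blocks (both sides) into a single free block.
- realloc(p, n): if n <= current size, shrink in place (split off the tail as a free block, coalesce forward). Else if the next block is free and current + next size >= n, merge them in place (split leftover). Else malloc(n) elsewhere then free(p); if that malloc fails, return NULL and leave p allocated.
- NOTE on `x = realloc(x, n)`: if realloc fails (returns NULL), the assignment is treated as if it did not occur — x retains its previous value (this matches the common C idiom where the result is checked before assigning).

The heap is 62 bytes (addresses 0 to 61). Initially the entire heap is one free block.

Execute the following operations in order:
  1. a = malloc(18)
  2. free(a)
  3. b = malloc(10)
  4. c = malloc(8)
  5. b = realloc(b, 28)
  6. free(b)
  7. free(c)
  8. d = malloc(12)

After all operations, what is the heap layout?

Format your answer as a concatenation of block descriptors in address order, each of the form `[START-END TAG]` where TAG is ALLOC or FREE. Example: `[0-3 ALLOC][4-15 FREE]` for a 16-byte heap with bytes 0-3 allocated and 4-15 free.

Op 1: a = malloc(18) -> a = 0; heap: [0-17 ALLOC][18-61 FREE]
Op 2: free(a) -> (freed a); heap: [0-61 FREE]
Op 3: b = malloc(10) -> b = 0; heap: [0-9 ALLOC][10-61 FREE]
Op 4: c = malloc(8) -> c = 10; heap: [0-9 ALLOC][10-17 ALLOC][18-61 FREE]
Op 5: b = realloc(b, 28) -> b = 18; heap: [0-9 FREE][10-17 ALLOC][18-45 ALLOC][46-61 FREE]
Op 6: free(b) -> (freed b); heap: [0-9 FREE][10-17 ALLOC][18-61 FREE]
Op 7: free(c) -> (freed c); heap: [0-61 FREE]
Op 8: d = malloc(12) -> d = 0; heap: [0-11 ALLOC][12-61 FREE]

Answer: [0-11 ALLOC][12-61 FREE]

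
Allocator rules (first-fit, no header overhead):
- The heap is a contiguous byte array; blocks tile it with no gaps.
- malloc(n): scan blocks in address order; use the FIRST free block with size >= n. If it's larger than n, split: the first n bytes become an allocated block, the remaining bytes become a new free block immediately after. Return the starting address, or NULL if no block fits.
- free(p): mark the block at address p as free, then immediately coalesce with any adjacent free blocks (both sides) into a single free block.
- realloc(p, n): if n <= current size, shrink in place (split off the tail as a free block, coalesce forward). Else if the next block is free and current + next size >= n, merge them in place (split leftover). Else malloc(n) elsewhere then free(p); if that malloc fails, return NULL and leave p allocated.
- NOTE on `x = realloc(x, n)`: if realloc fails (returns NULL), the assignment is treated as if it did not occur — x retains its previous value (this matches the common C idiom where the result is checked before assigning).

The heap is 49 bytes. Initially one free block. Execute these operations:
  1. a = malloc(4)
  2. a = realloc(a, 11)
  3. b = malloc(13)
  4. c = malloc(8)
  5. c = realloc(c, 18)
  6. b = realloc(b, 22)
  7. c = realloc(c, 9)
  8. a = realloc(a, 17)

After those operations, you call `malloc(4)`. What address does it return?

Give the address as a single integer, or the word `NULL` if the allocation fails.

Op 1: a = malloc(4) -> a = 0; heap: [0-3 ALLOC][4-48 FREE]
Op 2: a = realloc(a, 11) -> a = 0; heap: [0-10 ALLOC][11-48 FREE]
Op 3: b = malloc(13) -> b = 11; heap: [0-10 ALLOC][11-23 ALLOC][24-48 FREE]
Op 4: c = malloc(8) -> c = 24; heap: [0-10 ALLOC][11-23 ALLOC][24-31 ALLOC][32-48 FREE]
Op 5: c = realloc(c, 18) -> c = 24; heap: [0-10 ALLOC][11-23 ALLOC][24-41 ALLOC][42-48 FREE]
Op 6: b = realloc(b, 22) -> NULL (b unchanged); heap: [0-10 ALLOC][11-23 ALLOC][24-41 ALLOC][42-48 FREE]
Op 7: c = realloc(c, 9) -> c = 24; heap: [0-10 ALLOC][11-23 ALLOC][24-32 ALLOC][33-48 FREE]
Op 8: a = realloc(a, 17) -> NULL (a unchanged); heap: [0-10 ALLOC][11-23 ALLOC][24-32 ALLOC][33-48 FREE]
malloc(4): first-fit scan over [0-10 ALLOC][11-23 ALLOC][24-32 ALLOC][33-48 FREE] -> 33

Answer: 33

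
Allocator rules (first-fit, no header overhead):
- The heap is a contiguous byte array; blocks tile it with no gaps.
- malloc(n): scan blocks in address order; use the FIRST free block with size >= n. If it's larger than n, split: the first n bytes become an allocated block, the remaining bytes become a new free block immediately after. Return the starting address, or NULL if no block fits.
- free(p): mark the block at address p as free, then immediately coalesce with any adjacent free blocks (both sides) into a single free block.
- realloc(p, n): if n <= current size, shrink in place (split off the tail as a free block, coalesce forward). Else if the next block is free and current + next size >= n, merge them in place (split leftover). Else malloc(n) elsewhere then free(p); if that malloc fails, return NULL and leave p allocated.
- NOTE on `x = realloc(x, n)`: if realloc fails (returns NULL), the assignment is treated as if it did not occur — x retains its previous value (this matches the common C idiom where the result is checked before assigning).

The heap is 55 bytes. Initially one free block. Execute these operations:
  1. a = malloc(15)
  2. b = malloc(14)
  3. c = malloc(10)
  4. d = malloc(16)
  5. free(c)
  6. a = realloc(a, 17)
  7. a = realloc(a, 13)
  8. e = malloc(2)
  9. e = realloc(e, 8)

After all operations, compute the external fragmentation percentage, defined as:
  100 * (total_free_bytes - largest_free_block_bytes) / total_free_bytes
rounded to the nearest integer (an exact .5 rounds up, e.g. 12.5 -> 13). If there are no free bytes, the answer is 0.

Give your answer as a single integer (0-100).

Answer: 50

Derivation:
Op 1: a = malloc(15) -> a = 0; heap: [0-14 ALLOC][15-54 FREE]
Op 2: b = malloc(14) -> b = 15; heap: [0-14 ALLOC][15-28 ALLOC][29-54 FREE]
Op 3: c = malloc(10) -> c = 29; heap: [0-14 ALLOC][15-28 ALLOC][29-38 ALLOC][39-54 FREE]
Op 4: d = malloc(16) -> d = 39; heap: [0-14 ALLOC][15-28 ALLOC][29-38 ALLOC][39-54 ALLOC]
Op 5: free(c) -> (freed c); heap: [0-14 ALLOC][15-28 ALLOC][29-38 FREE][39-54 ALLOC]
Op 6: a = realloc(a, 17) -> NULL (a unchanged); heap: [0-14 ALLOC][15-28 ALLOC][29-38 FREE][39-54 ALLOC]
Op 7: a = realloc(a, 13) -> a = 0; heap: [0-12 ALLOC][13-14 FREE][15-28 ALLOC][29-38 FREE][39-54 ALLOC]
Op 8: e = malloc(2) -> e = 13; heap: [0-12 ALLOC][13-14 ALLOC][15-28 ALLOC][29-38 FREE][39-54 ALLOC]
Op 9: e = realloc(e, 8) -> e = 29; heap: [0-12 ALLOC][13-14 FREE][15-28 ALLOC][29-36 ALLOC][37-38 FREE][39-54 ALLOC]
Free blocks: [2 2] total_free=4 largest=2 -> 100*(4-2)/4 = 200/4 = 50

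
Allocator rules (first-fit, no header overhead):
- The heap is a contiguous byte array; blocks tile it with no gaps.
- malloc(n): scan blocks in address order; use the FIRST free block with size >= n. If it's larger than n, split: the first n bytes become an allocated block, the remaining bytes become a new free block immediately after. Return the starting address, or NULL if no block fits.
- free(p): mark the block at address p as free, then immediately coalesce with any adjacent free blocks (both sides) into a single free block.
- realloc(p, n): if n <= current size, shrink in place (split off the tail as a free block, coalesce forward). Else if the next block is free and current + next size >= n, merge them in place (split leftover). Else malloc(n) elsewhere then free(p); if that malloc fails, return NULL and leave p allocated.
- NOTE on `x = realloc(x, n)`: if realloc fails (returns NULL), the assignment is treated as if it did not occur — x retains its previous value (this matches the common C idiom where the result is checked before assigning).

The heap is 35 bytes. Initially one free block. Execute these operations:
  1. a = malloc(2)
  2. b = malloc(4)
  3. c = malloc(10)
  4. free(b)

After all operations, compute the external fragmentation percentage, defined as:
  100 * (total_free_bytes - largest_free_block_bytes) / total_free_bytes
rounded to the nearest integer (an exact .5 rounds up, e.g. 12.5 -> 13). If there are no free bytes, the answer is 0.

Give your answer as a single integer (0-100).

Answer: 17

Derivation:
Op 1: a = malloc(2) -> a = 0; heap: [0-1 ALLOC][2-34 FREE]
Op 2: b = malloc(4) -> b = 2; heap: [0-1 ALLOC][2-5 ALLOC][6-34 FREE]
Op 3: c = malloc(10) -> c = 6; heap: [0-1 ALLOC][2-5 ALLOC][6-15 ALLOC][16-34 FREE]
Op 4: free(b) -> (freed b); heap: [0-1 ALLOC][2-5 FREE][6-15 ALLOC][16-34 FREE]
Free blocks: [4 19] total_free=23 largest=19 -> 100*(23-19)/23 = 400/23 ≈ 17.391 -> rounds to 17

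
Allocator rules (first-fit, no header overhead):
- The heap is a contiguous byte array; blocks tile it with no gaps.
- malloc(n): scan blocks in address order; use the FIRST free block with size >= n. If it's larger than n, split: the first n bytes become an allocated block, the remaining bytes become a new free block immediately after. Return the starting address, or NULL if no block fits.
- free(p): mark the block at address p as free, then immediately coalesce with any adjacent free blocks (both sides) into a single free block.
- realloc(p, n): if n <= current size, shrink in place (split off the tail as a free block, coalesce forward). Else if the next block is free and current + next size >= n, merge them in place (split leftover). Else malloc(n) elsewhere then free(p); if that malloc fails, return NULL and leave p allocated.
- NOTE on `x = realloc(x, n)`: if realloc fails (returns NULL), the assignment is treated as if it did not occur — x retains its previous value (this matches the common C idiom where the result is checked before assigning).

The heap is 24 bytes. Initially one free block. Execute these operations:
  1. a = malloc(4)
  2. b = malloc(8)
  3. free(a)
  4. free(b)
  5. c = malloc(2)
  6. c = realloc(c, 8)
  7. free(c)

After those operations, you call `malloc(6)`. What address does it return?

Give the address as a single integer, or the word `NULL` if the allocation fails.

Op 1: a = malloc(4) -> a = 0; heap: [0-3 ALLOC][4-23 FREE]
Op 2: b = malloc(8) -> b = 4; heap: [0-3 ALLOC][4-11 ALLOC][12-23 FREE]
Op 3: free(a) -> (freed a); heap: [0-3 FREE][4-11 ALLOC][12-23 FREE]
Op 4: free(b) -> (freed b); heap: [0-23 FREE]
Op 5: c = malloc(2) -> c = 0; heap: [0-1 ALLOC][2-23 FREE]
Op 6: c = realloc(c, 8) -> c = 0; heap: [0-7 ALLOC][8-23 FREE]
Op 7: free(c) -> (freed c); heap: [0-23 FREE]
malloc(6): first-fit scan over [0-23 FREE] -> 0

Answer: 0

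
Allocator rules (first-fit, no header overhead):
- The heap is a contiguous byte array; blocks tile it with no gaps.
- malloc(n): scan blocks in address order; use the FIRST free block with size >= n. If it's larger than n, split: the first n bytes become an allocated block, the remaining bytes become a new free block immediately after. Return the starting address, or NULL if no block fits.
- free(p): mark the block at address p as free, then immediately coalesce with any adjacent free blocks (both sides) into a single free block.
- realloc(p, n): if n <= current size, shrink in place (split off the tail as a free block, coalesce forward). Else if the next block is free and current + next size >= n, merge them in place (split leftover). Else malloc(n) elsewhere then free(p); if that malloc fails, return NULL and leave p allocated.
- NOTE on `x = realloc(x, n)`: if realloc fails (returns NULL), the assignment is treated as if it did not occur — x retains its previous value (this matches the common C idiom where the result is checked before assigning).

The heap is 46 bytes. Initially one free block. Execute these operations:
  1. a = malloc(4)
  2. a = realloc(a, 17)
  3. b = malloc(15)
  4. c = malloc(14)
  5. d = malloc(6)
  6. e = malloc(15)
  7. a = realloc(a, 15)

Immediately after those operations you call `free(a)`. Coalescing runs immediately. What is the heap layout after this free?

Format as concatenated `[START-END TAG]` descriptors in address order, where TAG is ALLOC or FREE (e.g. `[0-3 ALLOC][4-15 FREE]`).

Answer: [0-16 FREE][17-31 ALLOC][32-45 ALLOC]

Derivation:
Op 1: a = malloc(4) -> a = 0; heap: [0-3 ALLOC][4-45 FREE]
Op 2: a = realloc(a, 17) -> a = 0; heap: [0-16 ALLOC][17-45 FREE]
Op 3: b = malloc(15) -> b = 17; heap: [0-16 ALLOC][17-31 ALLOC][32-45 FREE]
Op 4: c = malloc(14) -> c = 32; heap: [0-16 ALLOC][17-31 ALLOC][32-45 ALLOC]
Op 5: d = malloc(6) -> d = NULL; heap: [0-16 ALLOC][17-31 ALLOC][32-45 ALLOC]
Op 6: e = malloc(15) -> e = NULL; heap: [0-16 ALLOC][17-31 ALLOC][32-45 ALLOC]
Op 7: a = realloc(a, 15) -> a = 0; heap: [0-14 ALLOC][15-16 FREE][17-31 ALLOC][32-45 ALLOC]
free(a): a = 0 -> block [0-14 ALLOC]; mark free, coalesce with adjacent free neighbors -> [0-16 FREE][17-31 ALLOC][32-45 ALLOC]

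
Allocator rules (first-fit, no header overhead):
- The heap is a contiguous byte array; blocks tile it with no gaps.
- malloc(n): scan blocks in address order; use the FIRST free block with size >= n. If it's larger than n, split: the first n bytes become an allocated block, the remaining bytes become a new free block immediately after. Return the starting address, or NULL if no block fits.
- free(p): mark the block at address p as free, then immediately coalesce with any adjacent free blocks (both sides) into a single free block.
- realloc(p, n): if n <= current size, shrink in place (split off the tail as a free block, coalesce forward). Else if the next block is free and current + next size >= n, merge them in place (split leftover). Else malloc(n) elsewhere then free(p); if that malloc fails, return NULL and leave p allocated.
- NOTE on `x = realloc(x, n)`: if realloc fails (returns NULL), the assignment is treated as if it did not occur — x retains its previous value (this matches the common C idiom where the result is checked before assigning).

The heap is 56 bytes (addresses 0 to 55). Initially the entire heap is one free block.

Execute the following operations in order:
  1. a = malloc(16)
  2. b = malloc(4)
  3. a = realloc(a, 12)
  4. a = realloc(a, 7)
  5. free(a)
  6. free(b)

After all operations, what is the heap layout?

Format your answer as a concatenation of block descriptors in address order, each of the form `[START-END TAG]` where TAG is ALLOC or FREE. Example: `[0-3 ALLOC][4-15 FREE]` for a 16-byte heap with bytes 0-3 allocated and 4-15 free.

Op 1: a = malloc(16) -> a = 0; heap: [0-15 ALLOC][16-55 FREE]
Op 2: b = malloc(4) -> b = 16; heap: [0-15 ALLOC][16-19 ALLOC][20-55 FREE]
Op 3: a = realloc(a, 12) -> a = 0; heap: [0-11 ALLOC][12-15 FREE][16-19 ALLOC][20-55 FREE]
Op 4: a = realloc(a, 7) -> a = 0; heap: [0-6 ALLOC][7-15 FREE][16-19 ALLOC][20-55 FREE]
Op 5: free(a) -> (freed a); heap: [0-15 FREE][16-19 ALLOC][20-55 FREE]
Op 6: free(b) -> (freed b); heap: [0-55 FREE]

Answer: [0-55 FREE]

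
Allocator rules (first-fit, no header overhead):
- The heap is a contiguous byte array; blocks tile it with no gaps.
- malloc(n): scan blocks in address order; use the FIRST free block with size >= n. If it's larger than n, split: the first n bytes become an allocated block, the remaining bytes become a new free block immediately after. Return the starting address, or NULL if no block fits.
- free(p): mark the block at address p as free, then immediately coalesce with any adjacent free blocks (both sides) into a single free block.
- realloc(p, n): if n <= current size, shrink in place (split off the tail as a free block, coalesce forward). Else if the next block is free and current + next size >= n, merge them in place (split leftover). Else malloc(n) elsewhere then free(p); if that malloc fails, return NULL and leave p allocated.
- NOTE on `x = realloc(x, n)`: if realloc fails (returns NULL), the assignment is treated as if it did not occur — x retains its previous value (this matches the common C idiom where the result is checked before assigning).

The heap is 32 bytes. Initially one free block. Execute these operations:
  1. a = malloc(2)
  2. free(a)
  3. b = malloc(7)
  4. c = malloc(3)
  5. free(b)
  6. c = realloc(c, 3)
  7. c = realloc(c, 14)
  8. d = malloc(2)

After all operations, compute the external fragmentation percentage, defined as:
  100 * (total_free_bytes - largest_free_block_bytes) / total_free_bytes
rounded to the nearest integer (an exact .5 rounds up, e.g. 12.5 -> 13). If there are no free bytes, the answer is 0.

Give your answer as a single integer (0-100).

Answer: 31

Derivation:
Op 1: a = malloc(2) -> a = 0; heap: [0-1 ALLOC][2-31 FREE]
Op 2: free(a) -> (freed a); heap: [0-31 FREE]
Op 3: b = malloc(7) -> b = 0; heap: [0-6 ALLOC][7-31 FREE]
Op 4: c = malloc(3) -> c = 7; heap: [0-6 ALLOC][7-9 ALLOC][10-31 FREE]
Op 5: free(b) -> (freed b); heap: [0-6 FREE][7-9 ALLOC][10-31 FREE]
Op 6: c = realloc(c, 3) -> c = 7; heap: [0-6 FREE][7-9 ALLOC][10-31 FREE]
Op 7: c = realloc(c, 14) -> c = 7; heap: [0-6 FREE][7-20 ALLOC][21-31 FREE]
Op 8: d = malloc(2) -> d = 0; heap: [0-1 ALLOC][2-6 FREE][7-20 ALLOC][21-31 FREE]
Free blocks: [5 11] total_free=16 largest=11 -> 100*(16-11)/16 = 500/16 = 31.25 -> rounds to 31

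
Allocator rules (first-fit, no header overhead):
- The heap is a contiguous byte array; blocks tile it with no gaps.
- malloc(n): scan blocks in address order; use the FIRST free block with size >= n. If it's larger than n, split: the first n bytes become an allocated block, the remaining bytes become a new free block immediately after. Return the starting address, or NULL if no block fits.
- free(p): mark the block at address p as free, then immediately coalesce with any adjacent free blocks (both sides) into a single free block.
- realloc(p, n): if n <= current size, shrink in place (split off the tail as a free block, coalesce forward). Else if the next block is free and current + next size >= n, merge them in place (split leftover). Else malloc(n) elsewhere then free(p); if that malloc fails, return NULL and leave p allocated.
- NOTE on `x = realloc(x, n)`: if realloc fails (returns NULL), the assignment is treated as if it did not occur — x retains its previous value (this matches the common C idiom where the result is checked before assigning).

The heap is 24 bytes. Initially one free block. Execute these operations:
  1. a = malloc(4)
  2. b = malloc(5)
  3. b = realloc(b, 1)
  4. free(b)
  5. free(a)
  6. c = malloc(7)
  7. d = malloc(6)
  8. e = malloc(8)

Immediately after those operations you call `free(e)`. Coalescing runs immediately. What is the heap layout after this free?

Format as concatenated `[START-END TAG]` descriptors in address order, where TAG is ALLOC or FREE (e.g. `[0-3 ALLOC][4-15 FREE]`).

Answer: [0-6 ALLOC][7-12 ALLOC][13-23 FREE]

Derivation:
Op 1: a = malloc(4) -> a = 0; heap: [0-3 ALLOC][4-23 FREE]
Op 2: b = malloc(5) -> b = 4; heap: [0-3 ALLOC][4-8 ALLOC][9-23 FREE]
Op 3: b = realloc(b, 1) -> b = 4; heap: [0-3 ALLOC][4-4 ALLOC][5-23 FREE]
Op 4: free(b) -> (freed b); heap: [0-3 ALLOC][4-23 FREE]
Op 5: free(a) -> (freed a); heap: [0-23 FREE]
Op 6: c = malloc(7) -> c = 0; heap: [0-6 ALLOC][7-23 FREE]
Op 7: d = malloc(6) -> d = 7; heap: [0-6 ALLOC][7-12 ALLOC][13-23 FREE]
Op 8: e = malloc(8) -> e = 13; heap: [0-6 ALLOC][7-12 ALLOC][13-20 ALLOC][21-23 FREE]
free(e): e = 13 -> block [13-20 ALLOC]; mark free, coalesce with adjacent free neighbors -> [0-6 ALLOC][7-12 ALLOC][13-23 FREE]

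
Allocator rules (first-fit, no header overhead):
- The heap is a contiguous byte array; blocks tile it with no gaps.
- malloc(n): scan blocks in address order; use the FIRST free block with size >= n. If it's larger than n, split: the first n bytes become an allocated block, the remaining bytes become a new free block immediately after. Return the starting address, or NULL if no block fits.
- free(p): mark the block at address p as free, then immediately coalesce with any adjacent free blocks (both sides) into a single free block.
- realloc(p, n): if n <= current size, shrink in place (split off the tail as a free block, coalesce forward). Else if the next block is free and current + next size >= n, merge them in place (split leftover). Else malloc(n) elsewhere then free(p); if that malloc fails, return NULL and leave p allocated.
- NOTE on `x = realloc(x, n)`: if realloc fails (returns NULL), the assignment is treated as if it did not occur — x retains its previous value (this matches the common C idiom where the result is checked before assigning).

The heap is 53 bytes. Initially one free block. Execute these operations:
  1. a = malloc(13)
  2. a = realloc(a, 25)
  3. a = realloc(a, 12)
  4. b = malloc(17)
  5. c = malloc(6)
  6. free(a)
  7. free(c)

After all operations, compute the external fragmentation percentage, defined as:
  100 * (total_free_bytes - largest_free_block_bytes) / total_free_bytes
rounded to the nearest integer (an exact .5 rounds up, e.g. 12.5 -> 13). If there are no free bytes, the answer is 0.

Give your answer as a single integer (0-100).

Answer: 33

Derivation:
Op 1: a = malloc(13) -> a = 0; heap: [0-12 ALLOC][13-52 FREE]
Op 2: a = realloc(a, 25) -> a = 0; heap: [0-24 ALLOC][25-52 FREE]
Op 3: a = realloc(a, 12) -> a = 0; heap: [0-11 ALLOC][12-52 FREE]
Op 4: b = malloc(17) -> b = 12; heap: [0-11 ALLOC][12-28 ALLOC][29-52 FREE]
Op 5: c = malloc(6) -> c = 29; heap: [0-11 ALLOC][12-28 ALLOC][29-34 ALLOC][35-52 FREE]
Op 6: free(a) -> (freed a); heap: [0-11 FREE][12-28 ALLOC][29-34 ALLOC][35-52 FREE]
Op 7: free(c) -> (freed c); heap: [0-11 FREE][12-28 ALLOC][29-52 FREE]
Free blocks: [12 24] total_free=36 largest=24 -> 100*(36-24)/36 = 1200/36 ≈ 33.333 -> rounds to 33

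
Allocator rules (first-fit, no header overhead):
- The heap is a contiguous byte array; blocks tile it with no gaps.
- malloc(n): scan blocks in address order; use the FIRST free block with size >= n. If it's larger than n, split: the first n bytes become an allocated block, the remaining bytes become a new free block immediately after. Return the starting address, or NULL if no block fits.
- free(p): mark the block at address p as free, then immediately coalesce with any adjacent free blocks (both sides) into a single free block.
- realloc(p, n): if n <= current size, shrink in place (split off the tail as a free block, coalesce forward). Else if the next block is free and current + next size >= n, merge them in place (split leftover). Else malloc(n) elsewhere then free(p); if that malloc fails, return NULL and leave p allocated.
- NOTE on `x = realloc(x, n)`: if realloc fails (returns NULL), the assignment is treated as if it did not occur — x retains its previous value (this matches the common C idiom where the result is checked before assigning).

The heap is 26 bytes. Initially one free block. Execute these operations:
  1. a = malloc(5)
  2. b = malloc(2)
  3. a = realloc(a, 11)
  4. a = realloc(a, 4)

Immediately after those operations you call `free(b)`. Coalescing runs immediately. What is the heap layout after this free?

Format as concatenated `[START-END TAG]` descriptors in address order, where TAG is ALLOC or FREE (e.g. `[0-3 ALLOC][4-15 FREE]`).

Op 1: a = malloc(5) -> a = 0; heap: [0-4 ALLOC][5-25 FREE]
Op 2: b = malloc(2) -> b = 5; heap: [0-4 ALLOC][5-6 ALLOC][7-25 FREE]
Op 3: a = realloc(a, 11) -> a = 7; heap: [0-4 FREE][5-6 ALLOC][7-17 ALLOC][18-25 FREE]
Op 4: a = realloc(a, 4) -> a = 7; heap: [0-4 FREE][5-6 ALLOC][7-10 ALLOC][11-25 FREE]
free(b): b = 5 -> block [5-6 ALLOC]; mark free, coalesce with adjacent free neighbors -> [0-6 FREE][7-10 ALLOC][11-25 FREE]

Answer: [0-6 FREE][7-10 ALLOC][11-25 FREE]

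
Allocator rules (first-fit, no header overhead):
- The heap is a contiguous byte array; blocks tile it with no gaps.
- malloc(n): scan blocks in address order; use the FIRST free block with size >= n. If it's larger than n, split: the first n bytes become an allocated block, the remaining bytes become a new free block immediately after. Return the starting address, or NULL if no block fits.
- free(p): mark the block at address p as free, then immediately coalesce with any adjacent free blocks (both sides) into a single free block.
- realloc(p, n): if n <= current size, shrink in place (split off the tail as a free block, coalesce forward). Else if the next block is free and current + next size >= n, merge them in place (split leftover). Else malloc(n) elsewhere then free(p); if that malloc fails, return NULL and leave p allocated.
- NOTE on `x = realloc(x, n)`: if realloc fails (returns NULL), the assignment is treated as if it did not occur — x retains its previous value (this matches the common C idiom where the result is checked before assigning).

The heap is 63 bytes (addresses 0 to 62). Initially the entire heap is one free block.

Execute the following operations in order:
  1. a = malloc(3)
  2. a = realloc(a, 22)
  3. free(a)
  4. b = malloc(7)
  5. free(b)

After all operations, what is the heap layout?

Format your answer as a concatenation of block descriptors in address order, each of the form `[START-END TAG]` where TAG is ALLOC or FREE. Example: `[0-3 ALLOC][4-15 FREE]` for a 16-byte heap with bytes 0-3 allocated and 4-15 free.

Answer: [0-62 FREE]

Derivation:
Op 1: a = malloc(3) -> a = 0; heap: [0-2 ALLOC][3-62 FREE]
Op 2: a = realloc(a, 22) -> a = 0; heap: [0-21 ALLOC][22-62 FREE]
Op 3: free(a) -> (freed a); heap: [0-62 FREE]
Op 4: b = malloc(7) -> b = 0; heap: [0-6 ALLOC][7-62 FREE]
Op 5: free(b) -> (freed b); heap: [0-62 FREE]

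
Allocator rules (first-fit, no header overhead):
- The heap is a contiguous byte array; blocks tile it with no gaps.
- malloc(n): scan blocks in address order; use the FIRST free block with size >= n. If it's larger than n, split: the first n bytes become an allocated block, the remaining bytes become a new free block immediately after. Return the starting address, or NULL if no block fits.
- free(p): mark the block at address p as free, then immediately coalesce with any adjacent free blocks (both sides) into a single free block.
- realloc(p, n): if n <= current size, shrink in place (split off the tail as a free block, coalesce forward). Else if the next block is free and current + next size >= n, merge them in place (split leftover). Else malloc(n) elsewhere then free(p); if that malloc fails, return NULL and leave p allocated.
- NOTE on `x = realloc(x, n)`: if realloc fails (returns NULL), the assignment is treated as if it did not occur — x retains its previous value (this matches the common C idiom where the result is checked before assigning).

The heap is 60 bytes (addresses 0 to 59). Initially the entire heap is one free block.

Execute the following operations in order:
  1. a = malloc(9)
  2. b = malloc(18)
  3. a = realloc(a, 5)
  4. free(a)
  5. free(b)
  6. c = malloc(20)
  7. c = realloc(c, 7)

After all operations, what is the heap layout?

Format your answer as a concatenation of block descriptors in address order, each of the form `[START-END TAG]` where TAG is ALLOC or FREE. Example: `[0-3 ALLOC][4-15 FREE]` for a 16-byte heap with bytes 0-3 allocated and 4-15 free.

Answer: [0-6 ALLOC][7-59 FREE]

Derivation:
Op 1: a = malloc(9) -> a = 0; heap: [0-8 ALLOC][9-59 FREE]
Op 2: b = malloc(18) -> b = 9; heap: [0-8 ALLOC][9-26 ALLOC][27-59 FREE]
Op 3: a = realloc(a, 5) -> a = 0; heap: [0-4 ALLOC][5-8 FREE][9-26 ALLOC][27-59 FREE]
Op 4: free(a) -> (freed a); heap: [0-8 FREE][9-26 ALLOC][27-59 FREE]
Op 5: free(b) -> (freed b); heap: [0-59 FREE]
Op 6: c = malloc(20) -> c = 0; heap: [0-19 ALLOC][20-59 FREE]
Op 7: c = realloc(c, 7) -> c = 0; heap: [0-6 ALLOC][7-59 FREE]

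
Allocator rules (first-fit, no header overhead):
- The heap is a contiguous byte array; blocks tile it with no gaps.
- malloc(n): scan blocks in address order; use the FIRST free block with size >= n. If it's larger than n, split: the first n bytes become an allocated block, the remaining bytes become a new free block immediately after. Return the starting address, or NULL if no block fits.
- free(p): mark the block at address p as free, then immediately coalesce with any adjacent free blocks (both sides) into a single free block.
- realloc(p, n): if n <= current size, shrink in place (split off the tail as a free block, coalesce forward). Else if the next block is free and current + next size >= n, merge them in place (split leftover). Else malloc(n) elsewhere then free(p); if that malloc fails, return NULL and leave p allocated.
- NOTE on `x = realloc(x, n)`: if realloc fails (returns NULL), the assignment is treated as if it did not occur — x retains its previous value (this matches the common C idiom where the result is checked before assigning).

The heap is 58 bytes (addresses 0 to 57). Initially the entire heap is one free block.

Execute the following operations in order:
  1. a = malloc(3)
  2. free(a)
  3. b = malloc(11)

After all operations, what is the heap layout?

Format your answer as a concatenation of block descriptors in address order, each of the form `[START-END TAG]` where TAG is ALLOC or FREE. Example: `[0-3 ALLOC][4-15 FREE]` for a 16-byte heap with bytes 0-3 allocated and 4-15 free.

Answer: [0-10 ALLOC][11-57 FREE]

Derivation:
Op 1: a = malloc(3) -> a = 0; heap: [0-2 ALLOC][3-57 FREE]
Op 2: free(a) -> (freed a); heap: [0-57 FREE]
Op 3: b = malloc(11) -> b = 0; heap: [0-10 ALLOC][11-57 FREE]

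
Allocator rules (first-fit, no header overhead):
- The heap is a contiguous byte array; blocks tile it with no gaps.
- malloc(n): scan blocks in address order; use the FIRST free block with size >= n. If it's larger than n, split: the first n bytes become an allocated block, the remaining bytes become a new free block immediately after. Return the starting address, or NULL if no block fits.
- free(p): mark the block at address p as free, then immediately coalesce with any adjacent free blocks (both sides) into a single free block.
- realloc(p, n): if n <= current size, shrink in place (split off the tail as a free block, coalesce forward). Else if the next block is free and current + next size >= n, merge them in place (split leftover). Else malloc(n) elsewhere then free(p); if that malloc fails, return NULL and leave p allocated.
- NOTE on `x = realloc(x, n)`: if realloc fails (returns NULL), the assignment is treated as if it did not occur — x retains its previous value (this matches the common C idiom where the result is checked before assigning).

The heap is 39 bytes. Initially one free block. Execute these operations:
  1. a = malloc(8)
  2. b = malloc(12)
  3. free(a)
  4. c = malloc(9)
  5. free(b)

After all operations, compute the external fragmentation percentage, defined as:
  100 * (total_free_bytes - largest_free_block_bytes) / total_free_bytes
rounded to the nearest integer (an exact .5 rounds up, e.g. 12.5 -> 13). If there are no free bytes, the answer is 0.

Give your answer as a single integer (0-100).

Op 1: a = malloc(8) -> a = 0; heap: [0-7 ALLOC][8-38 FREE]
Op 2: b = malloc(12) -> b = 8; heap: [0-7 ALLOC][8-19 ALLOC][20-38 FREE]
Op 3: free(a) -> (freed a); heap: [0-7 FREE][8-19 ALLOC][20-38 FREE]
Op 4: c = malloc(9) -> c = 20; heap: [0-7 FREE][8-19 ALLOC][20-28 ALLOC][29-38 FREE]
Op 5: free(b) -> (freed b); heap: [0-19 FREE][20-28 ALLOC][29-38 FREE]
Free blocks: [20 10] total_free=30 largest=20 -> 100*(30-20)/30 = 1000/30 ≈ 33.333 -> rounds to 33

Answer: 33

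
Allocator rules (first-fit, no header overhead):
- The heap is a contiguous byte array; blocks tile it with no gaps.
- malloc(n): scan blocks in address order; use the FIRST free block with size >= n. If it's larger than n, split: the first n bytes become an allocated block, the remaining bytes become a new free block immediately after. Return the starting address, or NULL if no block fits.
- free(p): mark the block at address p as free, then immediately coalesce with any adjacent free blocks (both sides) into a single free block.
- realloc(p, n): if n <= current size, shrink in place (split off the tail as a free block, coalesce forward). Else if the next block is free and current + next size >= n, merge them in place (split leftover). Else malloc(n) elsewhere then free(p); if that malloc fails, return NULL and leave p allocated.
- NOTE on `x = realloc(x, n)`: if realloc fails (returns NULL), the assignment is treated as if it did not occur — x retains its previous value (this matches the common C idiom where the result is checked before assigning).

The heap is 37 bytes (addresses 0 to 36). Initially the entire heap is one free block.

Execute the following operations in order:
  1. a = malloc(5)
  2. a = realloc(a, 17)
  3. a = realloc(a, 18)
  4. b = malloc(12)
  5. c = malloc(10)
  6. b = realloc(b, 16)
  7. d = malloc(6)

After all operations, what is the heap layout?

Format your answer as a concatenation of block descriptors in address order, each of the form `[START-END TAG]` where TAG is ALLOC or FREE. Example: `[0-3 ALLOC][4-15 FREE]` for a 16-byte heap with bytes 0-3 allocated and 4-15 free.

Answer: [0-17 ALLOC][18-33 ALLOC][34-36 FREE]

Derivation:
Op 1: a = malloc(5) -> a = 0; heap: [0-4 ALLOC][5-36 FREE]
Op 2: a = realloc(a, 17) -> a = 0; heap: [0-16 ALLOC][17-36 FREE]
Op 3: a = realloc(a, 18) -> a = 0; heap: [0-17 ALLOC][18-36 FREE]
Op 4: b = malloc(12) -> b = 18; heap: [0-17 ALLOC][18-29 ALLOC][30-36 FREE]
Op 5: c = malloc(10) -> c = NULL; heap: [0-17 ALLOC][18-29 ALLOC][30-36 FREE]
Op 6: b = realloc(b, 16) -> b = 18; heap: [0-17 ALLOC][18-33 ALLOC][34-36 FREE]
Op 7: d = malloc(6) -> d = NULL; heap: [0-17 ALLOC][18-33 ALLOC][34-36 FREE]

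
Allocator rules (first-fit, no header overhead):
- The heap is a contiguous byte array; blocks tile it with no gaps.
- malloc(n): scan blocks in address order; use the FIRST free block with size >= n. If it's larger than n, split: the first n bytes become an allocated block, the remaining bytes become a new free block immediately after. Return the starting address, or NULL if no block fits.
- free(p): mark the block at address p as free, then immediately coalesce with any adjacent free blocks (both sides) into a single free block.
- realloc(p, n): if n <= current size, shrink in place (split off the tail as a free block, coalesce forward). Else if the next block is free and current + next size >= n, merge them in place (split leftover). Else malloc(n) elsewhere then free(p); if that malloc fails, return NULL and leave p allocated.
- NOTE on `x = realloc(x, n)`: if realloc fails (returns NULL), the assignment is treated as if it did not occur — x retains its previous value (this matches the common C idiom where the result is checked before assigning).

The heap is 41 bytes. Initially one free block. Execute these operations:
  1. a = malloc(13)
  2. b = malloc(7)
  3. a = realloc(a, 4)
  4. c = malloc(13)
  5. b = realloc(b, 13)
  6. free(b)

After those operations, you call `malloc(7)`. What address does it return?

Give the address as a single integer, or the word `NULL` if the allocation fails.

Op 1: a = malloc(13) -> a = 0; heap: [0-12 ALLOC][13-40 FREE]
Op 2: b = malloc(7) -> b = 13; heap: [0-12 ALLOC][13-19 ALLOC][20-40 FREE]
Op 3: a = realloc(a, 4) -> a = 0; heap: [0-3 ALLOC][4-12 FREE][13-19 ALLOC][20-40 FREE]
Op 4: c = malloc(13) -> c = 20; heap: [0-3 ALLOC][4-12 FREE][13-19 ALLOC][20-32 ALLOC][33-40 FREE]
Op 5: b = realloc(b, 13) -> NULL (b unchanged); heap: [0-3 ALLOC][4-12 FREE][13-19 ALLOC][20-32 ALLOC][33-40 FREE]
Op 6: free(b) -> (freed b); heap: [0-3 ALLOC][4-19 FREE][20-32 ALLOC][33-40 FREE]
malloc(7): first-fit scan over [0-3 ALLOC][4-19 FREE][20-32 ALLOC][33-40 FREE] -> 4

Answer: 4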